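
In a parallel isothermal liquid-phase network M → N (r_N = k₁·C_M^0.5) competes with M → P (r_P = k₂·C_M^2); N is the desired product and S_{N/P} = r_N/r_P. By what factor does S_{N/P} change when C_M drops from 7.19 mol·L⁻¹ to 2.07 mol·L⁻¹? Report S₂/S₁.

6.47

S_{N/P} = (k₁/k₂)·C_M^-1.5, so S₂/S₁ = (C_{M,2}/C_{M,1})^-1.5.
= (2.07/7.19)^(-1.5) = (0.2879)^(-1.5) = 6.47.
Selectivity toward N rises as C_M falls — low-concentration operation is favoured.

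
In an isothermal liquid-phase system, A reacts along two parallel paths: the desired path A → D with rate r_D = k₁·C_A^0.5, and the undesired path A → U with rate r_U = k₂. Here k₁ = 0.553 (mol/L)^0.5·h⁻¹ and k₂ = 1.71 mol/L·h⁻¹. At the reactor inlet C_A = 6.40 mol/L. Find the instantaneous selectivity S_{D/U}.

0.818

S_{D/U} = r_D/r_U = (k₁·C_A^0.5)/(k₂) = (k₁/k₂)·C_A^0.5.
= (0.553×6.400^0.5) / (1.71) = 1.399/1.710 = 0.818.
Since the desired path is higher order in A, keeping C_A high (PFR or concentrated feed) favours D.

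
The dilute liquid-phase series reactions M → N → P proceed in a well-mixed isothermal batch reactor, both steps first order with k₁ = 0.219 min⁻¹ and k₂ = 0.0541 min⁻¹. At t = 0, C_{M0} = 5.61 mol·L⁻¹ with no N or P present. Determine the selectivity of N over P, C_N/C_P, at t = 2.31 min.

Solving the coupled first-order balances gives C_N(t) = [k₁/(k₂−k₁)]·C_{M0}·(e^(−k₁t) − e^(−k₂t)).
e^(−k₁t) = e^(−0.219×2.31) = e^(−0.5059) = 0.6030; e^(−k₂t) = e^(−0.1250) = 0.8825.
C_N = 0.219×5.61/(0.0541−0.219) × (0.6030−0.8825) = (-7.451)×(-0.2796) = 2.083 mol·L⁻¹.
C_M = C_{M0}e^(−k₁t) = 3.383 mol·L⁻¹, so C_P = C_{M0}−C_M−C_N = 0.1445 mol·L⁻¹; C_N/C_P = 14.4.

14.4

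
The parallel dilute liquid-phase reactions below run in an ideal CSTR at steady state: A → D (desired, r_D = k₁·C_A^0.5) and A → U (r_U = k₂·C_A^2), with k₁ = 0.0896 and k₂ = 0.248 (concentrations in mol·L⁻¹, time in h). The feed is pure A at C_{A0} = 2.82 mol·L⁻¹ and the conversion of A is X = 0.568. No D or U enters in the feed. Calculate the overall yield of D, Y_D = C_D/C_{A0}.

0.120

Exit C_A = C_{A0}(1−X) = 2.82×0.432 = 1.218 mol·L⁻¹.
In a CSTR the entire volume is at exit conditions, so r_D = 0.0896×1.218^0.5 = 0.09890 and r_U = 0.248×1.218^2 = 0.3681.
Fraction of consumed A going to D: r_D/(r_D+r_U) = 0.2118.
C_D = 0.2118·C_{A0}·X = 0.2118×2.82×0.568 = 0.339 mol·L⁻¹; Y_D = C_D/C_{A0} = 0.120.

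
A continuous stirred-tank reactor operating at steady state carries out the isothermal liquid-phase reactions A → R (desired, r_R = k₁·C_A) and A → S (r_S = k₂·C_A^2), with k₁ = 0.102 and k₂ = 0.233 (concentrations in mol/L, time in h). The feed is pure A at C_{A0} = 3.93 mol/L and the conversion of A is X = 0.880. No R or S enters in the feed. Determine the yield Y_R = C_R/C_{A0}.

Exit C_A = C_{A0}(1−X) = 3.93×0.120 = 0.4716 mol/L.
Rates in a CSTR are evaluated at the outlet concentration: r_R = 0.102×0.4716 = 0.04810, r_S = 0.233×0.4716^2 = 0.05182.
Fraction of consumed A going to R: r_R/(r_R+r_S) = 0.4814.
C_R = 0.4814·C_{A0}·X = 0.4814×3.93×0.880 = 1.66 mol/L; Y_R = C_R/C_{A0} = 0.424.

0.424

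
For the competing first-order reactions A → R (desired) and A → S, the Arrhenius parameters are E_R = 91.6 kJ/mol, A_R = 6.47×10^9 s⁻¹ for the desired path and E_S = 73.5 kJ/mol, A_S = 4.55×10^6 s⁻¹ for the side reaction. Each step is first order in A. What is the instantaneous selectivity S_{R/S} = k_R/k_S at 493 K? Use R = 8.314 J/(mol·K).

Since both paths have the same order in A, the concentration cancels and S_{R/S} = k_R/k_S = (A_R/A_S)·exp[(E_S−E_R)/(RT)].
(E_S−E_R)/(RT) = (73.5−91.6)×10³/(8.314×493) = -18100/4099 = -4.416.
k_R/k_S = (6.47×10^9/4.55×10^6)·exp(-4.416) = 1422 × 0.01208 = 17.2.

17.2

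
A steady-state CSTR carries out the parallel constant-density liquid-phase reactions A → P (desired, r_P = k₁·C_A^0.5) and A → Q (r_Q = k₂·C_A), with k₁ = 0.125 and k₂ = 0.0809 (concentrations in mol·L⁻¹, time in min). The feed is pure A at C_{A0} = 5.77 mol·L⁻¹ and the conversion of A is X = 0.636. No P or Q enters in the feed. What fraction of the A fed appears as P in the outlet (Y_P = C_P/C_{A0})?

Exit C_A = C_{A0}(1−X) = 5.77×0.364 = 2.100 mol·L⁻¹.
A CSTR operates uniformly at the exit composition, giving r_P = 0.1812 and r_Q = 0.1699 (each k·C_A^n at C_A = 2.100).
Fraction of consumed A going to P: r_P/(r_P+r_Q) = 0.5160.
C_P = 0.5160·C_{A0}·X = 0.5160×5.77×0.636 = 1.89 mol·L⁻¹; Y_P = C_P/C_{A0} = 0.328.

0.328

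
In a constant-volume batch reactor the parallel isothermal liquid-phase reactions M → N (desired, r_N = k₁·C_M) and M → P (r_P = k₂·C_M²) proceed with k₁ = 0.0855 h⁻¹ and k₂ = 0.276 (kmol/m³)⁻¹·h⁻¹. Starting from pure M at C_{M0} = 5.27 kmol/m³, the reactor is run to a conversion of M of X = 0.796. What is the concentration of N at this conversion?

0.432 kmol/m³

C_M = C_{M0}(1−X) = 1.075 kmol/m³.
Along a PFR/batch, dC_N/dC_M = −r_N/(r_N+r_P) = −k₁/(k₁+k₂·C_M).
Integrating from C_{M0} to C_M: C_N = (0.0855/0.276)·ln[(0.0855+0.276·5.27)/(0.0855+0.276·1.08)] = 0.3098·ln(1.540/0.3822) = 0.4317 kmol/m³.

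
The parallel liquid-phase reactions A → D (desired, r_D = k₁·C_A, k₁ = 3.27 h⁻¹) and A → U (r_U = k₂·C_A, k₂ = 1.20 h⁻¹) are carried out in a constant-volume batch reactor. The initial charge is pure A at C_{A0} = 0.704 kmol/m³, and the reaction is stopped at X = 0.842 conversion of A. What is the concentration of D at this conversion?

C_A = C_{A0}(1−X) = 0.1112 kmol/m³.
Both paths are first order in A, so the instantaneous fraction to D is constant: dC_D/d(−C_A) = k₁/(k₁+k₂) = 0.7315.
C_D = 0.7315·(C_{A0}−C_A) = 0.7315×0.5928 = 0.434 kmol/m³.

0.434 kmol/m³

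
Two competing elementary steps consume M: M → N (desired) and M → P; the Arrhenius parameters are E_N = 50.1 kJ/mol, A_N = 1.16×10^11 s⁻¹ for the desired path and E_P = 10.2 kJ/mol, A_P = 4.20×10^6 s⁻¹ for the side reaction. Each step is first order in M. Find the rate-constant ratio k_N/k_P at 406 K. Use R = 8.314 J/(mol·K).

0.203

Since both paths have the same order in M, the concentration cancels and S_{N/P} = k_N/k_P = (A_N/A_P)·exp[(E_P−E_N)/(RT)].
(E_P−E_N)/(RT) = (10.2−50.1)×10³/(8.314×406) = -39900/3375 = -11.82.
k_N/k_P = (1.16×10^11/4.20×10^6)·exp(-11.82) = 27619 × 7.352×10^-6 = 0.203.
Since E_N > E_P, raising the temperature improves selectivity toward N.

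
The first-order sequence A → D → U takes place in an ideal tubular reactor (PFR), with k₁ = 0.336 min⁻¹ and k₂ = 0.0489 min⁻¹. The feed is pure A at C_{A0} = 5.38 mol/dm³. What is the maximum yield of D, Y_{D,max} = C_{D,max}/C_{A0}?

For a first-order series the maximum intermediate yield is C_{D,max}/C_{A0} = (k₁/k₂)^[k₂/(k₂−k₁)].
= (0.336/0.0489)^(0.0489/(0.0489−0.336)) = (6.871)^(-0.1703) = 0.7202.

0.720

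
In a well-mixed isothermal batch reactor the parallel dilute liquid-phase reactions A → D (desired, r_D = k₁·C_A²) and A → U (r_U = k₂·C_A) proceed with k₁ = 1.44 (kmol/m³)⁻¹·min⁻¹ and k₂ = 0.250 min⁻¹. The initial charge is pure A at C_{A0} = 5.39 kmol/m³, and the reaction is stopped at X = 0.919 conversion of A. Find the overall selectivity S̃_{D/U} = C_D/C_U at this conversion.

11.9

C_A = C_{A0}(1−X) = 0.4366 kmol/m³.
Along a PFR/batch, dC_U/dC_A = −r_U/(r_D+r_U) = −k₂/(k₂+k₁·C_A).
Integrating from C_{A0} to C_A: C_U = (0.250/1.44)·ln[(0.250+1.44·5.39)/(0.250+1.44·0.437)] = 0.1736·ln(8.012/0.8787) = 0.3837 kmol/m³.
Then C_D = (C_{A0}−C_A) − C_U = 4.953 − 0.3837 = 4.570 kmol/m³.
S̃_{D/U} = C_D/C_U = 4.570/0.3837 = 11.9.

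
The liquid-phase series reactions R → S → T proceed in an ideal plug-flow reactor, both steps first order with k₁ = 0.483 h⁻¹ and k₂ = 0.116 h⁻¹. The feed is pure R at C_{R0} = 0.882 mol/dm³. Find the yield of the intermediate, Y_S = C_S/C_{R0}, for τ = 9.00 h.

0.446

The intermediate concentration in a first-order A→B→C sequence is C_S = k₁C_{R0}(e^(−k₁τ) − e^(−k₂τ))/(k₂−k₁).
e^(−k₁τ) = e^(−0.483×9.00) = e^(−4.347) = 0.01295; e^(−k₂τ) = e^(−1.044) = 0.3520.
C_S = 0.483×0.882/(0.116−0.483) × (0.01295−0.3520) = (-1.161)×(-0.3391) = 0.3936 mol/dm³.
Y_S = C_S/C_{R0} = 0.3936/0.882 = 0.446.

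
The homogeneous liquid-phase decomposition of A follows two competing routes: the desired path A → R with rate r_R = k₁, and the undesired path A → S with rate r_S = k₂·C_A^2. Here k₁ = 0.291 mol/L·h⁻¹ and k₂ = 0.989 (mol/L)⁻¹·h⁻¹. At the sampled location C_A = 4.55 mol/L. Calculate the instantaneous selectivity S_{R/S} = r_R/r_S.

0.0142

S_{R/S} = r_R/r_S = (k₁)/(k₂·C_A^2) = (k₁/k₂)·C_A^-2.
= (0.291) / (0.989×4.550^2) = 0.2910/20.47 = 0.0142.
The undesired path is higher order in A, so low C_A (CSTR or dilute feed) favours R.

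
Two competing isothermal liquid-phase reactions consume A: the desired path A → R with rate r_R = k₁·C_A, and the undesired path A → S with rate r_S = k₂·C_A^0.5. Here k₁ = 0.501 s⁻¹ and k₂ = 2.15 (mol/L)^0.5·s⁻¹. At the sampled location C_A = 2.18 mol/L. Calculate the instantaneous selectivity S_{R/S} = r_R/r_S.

S_{R/S} = r_R/r_S = (k₁·C_A)/(k₂·C_A^0.5) = (k₁/k₂)·C_A^0.5.
= (0.501×2.180) / (2.15×2.180^0.5) = 1.092/3.174 = 0.344.
Since the desired path is higher order in A, keeping C_A high (PFR or concentrated feed) favours R.

0.344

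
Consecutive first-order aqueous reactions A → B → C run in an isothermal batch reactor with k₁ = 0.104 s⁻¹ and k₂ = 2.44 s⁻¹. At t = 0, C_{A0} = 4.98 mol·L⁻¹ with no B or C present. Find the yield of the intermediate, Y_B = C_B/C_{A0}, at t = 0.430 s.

For first-order series with pure A initially, C_B(t) = k₁C_{A0}/(k₂−k₁)·(e^(−k₁t) − e^(−k₂t)).
e^(−k₁t) = e^(−0.104×0.430) = e^(−0.04472) = 0.9563; e^(−k₂t) = e^(−1.049) = 0.3502.
C_B = 0.104×4.98/(2.44−0.104) × (0.9563−0.3502) = 0.2217×0.6060 = 0.1344 mol·L⁻¹.
Y_B = C_B/C_{A0} = 0.1344/4.98 = 0.0270.

0.0270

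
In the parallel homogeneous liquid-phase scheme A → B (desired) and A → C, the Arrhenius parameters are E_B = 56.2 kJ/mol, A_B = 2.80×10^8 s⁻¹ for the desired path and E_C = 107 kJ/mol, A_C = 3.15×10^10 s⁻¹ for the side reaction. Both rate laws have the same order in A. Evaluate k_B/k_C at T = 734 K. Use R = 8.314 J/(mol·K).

With equal orders, S_{B/C} = k_B/k_C = (A_B/A_C)·exp[(E_C−E_B)/(RT)].
(E_C−E_B)/(RT) = (107−56.2)×10³/(8.314×734) = 50800/6102 = 8.324.
k_B/k_C = (2.80×10^8/3.15×10^10)·exp(8.324) = 0.008889 × 4124 = 36.7.

36.7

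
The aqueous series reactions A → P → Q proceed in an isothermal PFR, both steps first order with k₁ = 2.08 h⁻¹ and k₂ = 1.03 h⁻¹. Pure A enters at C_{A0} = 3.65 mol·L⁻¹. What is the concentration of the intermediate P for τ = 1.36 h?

1.35 mol·L⁻¹

Solving the coupled first-order balances gives C_P(τ) = [k₁/(k₂−k₁)]·C_{A0}·(e^(−k₁τ) − e^(−k₂τ)).
e^(−k₁τ) = e^(−2.08×1.36) = e^(−2.829) = 0.05908; e^(−k₂τ) = e^(−1.401) = 0.2464.
C_P = 2.08×3.65/(1.03−2.08) × (0.05908−0.2464) = (-7.230)×(-0.1873) = 1.354 mol·L⁻¹.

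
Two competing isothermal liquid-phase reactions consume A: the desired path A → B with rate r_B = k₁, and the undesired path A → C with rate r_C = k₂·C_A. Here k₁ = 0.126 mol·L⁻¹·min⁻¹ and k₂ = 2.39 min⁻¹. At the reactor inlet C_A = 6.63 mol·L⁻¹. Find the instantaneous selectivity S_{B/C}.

S_{B/C} = r_B/r_C = (k₁)/(k₂·C_A) = (k₁/k₂)·C_A⁻¹.
= (0.126) / (2.39×6.630) = 0.1260/15.85 = 0.00795.
The undesired path is higher order in A, so low C_A (CSTR or dilute feed) favours B.

0.00795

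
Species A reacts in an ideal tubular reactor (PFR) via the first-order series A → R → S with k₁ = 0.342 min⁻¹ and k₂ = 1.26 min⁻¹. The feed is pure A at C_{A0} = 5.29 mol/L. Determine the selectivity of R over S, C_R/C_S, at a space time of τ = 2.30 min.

For first-order series with pure A initially, C_R(τ) = k₁C_{A0}/(k₂−k₁)·(e^(−k₁τ) − e^(−k₂τ)).
e^(−k₁τ) = e^(−0.342×2.30) = e^(−0.7866) = 0.4554; e^(−k₂τ) = e^(−2.898) = 0.05513.
C_R = 0.342×5.29/(1.26−0.342) × (0.4554−0.05513) = 1.971×0.4003 = 0.7888 mol/L.
C_A = C_{A0}e^(−k₁τ) = 2.409 mol/L, so C_S = C_{A0}−C_A−C_R = 2.092 mol/L; C_R/C_S = 0.377.

0.377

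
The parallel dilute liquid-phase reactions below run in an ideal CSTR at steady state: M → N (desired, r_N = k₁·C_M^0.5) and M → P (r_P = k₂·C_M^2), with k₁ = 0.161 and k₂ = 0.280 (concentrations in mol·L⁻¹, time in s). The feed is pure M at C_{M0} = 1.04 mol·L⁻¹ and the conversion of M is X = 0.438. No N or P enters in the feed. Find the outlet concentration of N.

Exit C_M = C_{M0}(1−X) = 1.04×0.562 = 0.5845 mol·L⁻¹.
A CSTR operates uniformly at the exit composition, giving r_N = 0.1231 and r_P = 0.09565 (each k·C_M^n at C_M = 0.5845).
Fraction of consumed M going to N: r_N/(r_N+r_P) = 0.5627.
C_N = 0.5627·C_{M0}·X = 0.5627×1.04×0.438 = 0.256 mol·L⁻¹.

0.256 mol·L⁻¹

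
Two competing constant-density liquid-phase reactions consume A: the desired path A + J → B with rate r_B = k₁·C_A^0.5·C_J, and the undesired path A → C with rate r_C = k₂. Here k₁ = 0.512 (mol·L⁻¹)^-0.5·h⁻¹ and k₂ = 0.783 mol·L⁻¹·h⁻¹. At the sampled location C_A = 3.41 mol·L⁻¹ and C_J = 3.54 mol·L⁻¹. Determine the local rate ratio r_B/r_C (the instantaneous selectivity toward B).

4.27

S_{B/C} = r_B/r_C = (k₁·C_A^0.5·C_J)/(k₂) = (k₁/k₂)·C_A^0.5·C_J.
= (0.512×3.410^0.5×3.540) / (0.783) = 3.347/0.7830 = 4.27.
Since the desired path is higher order in A, keeping C_A high (PFR or concentrated feed) favours B.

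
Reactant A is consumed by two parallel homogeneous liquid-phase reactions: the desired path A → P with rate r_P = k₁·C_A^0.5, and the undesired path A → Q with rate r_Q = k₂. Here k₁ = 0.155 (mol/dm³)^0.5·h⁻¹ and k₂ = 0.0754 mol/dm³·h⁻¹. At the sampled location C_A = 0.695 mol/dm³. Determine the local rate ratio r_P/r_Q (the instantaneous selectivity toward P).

S_{P/Q} = r_P/r_Q = (k₁·C_A^0.5)/(k₂) = (k₁/k₂)·C_A^0.5.
= (0.155×0.6950^0.5) / (0.0754) = 0.1292/0.07540 = 1.71.
Since the desired path is higher order in A, keeping C_A high (PFR or concentrated feed) favours P.

1.71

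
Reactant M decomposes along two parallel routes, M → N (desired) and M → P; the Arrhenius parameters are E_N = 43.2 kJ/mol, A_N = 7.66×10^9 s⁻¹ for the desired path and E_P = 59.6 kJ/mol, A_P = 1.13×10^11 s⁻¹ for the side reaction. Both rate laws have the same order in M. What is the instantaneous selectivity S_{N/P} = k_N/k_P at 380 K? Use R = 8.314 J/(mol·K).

k_N/k_P = (A_N/A_P)·exp[−(E_N−E_P)/(RT)] = (A_N/A_P)·exp[(E_P−E_N)/(RT)].
(E_P−E_N)/(RT) = (59.6−43.2)×10³/(8.314×380) = 16400/3159 = 5.191.
k_N/k_P = (7.66×10^9/1.13×10^11)·exp(5.191) = 0.06779 × 179.6 = 12.2.

12.2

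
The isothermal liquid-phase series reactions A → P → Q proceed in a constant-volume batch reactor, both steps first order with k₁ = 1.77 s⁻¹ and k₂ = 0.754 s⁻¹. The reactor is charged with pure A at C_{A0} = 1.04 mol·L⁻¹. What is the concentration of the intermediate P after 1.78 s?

0.396 mol·L⁻¹

For first-order series with pure A initially, C_P(t) = k₁C_{A0}/(k₂−k₁)·(e^(−k₁t) − e^(−k₂t)).
e^(−k₁t) = e^(−1.77×1.78) = e^(−3.151) = 0.04283; e^(−k₂t) = e^(−1.342) = 0.2613.
C_P = 1.77×1.04/(0.754−1.77) × (0.04283−0.2613) = (-1.812)×(-0.2185) = 0.3958 mol·L⁻¹.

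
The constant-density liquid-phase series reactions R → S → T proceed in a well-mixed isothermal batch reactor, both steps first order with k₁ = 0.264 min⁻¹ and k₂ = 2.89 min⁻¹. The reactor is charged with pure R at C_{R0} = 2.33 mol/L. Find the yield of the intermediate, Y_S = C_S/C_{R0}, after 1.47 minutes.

For first-order series with pure R initially, C_S(t) = k₁C_{R0}/(k₂−k₁)·(e^(−k₁t) − e^(−k₂t)).
e^(−k₁t) = e^(−0.264×1.47) = e^(−0.3881) = 0.6784; e^(−k₂t) = e^(−4.248) = 0.01429.
C_S = 0.264×2.33/(2.89−0.264) × (0.6784−0.01429) = 0.2342×0.6641 = 0.1556 mol/L.
Y_S = C_S/C_{R0} = 0.1556/2.33 = 0.0668.

0.0668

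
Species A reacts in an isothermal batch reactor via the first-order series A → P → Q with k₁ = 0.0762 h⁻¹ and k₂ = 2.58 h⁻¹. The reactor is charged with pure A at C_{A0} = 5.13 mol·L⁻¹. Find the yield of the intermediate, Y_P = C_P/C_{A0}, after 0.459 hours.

0.0201

Solving the coupled first-order balances gives C_P(t) = [k₁/(k₂−k₁)]·C_{A0}·(e^(−k₁t) − e^(−k₂t)).
e^(−k₁t) = e^(−0.0762×0.459) = e^(−0.03498) = 0.9656; e^(−k₂t) = e^(−1.184) = 0.3060.
C_P = 0.0762×5.13/(2.58−0.0762) × (0.9656−0.3060) = 0.1561×0.6596 = 0.1030 mol·L⁻¹.
Y_P = C_P/C_{A0} = 0.1030/5.13 = 0.0201.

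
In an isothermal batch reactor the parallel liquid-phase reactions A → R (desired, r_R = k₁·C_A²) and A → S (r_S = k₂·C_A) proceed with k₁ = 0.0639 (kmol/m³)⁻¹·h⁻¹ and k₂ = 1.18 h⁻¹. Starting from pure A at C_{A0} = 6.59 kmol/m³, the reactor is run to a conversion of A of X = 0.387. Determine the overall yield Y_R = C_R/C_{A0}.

C_A = C_{A0}(1−X) = 4.040 kmol/m³.
Along a PFR/batch, dC_S/dC_A = −r_S/(r_R+r_S) = −k₂/(k₂+k₁·C_A).
Integrating from C_{A0} to C_A: C_S = (1.18/0.0639)·ln[(1.18+0.0639·6.59)/(1.18+0.0639·4.04)] = 18.47·ln(1.601/1.438) = 1.982 kmol/m³.
Then C_R = (C_{A0}−C_A) − C_S = 2.550 − 1.982 = 0.5681 kmol/m³.
Y_R = C_R/C_{A0} = 0.5681/6.59 = 0.0862.

0.0862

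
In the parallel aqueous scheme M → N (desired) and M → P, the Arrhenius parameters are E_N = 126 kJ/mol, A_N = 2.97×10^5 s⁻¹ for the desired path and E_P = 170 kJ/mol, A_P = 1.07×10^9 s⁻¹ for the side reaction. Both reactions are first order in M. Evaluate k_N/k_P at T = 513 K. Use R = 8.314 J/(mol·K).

8.39

Since both paths have the same order in M, the concentration cancels and S_{N/P} = k_N/k_P = (A_N/A_P)·exp[(E_P−E_N)/(RT)].
(E_P−E_N)/(RT) = (170−126)×10³/(8.314×513) = 44000/4265 = 10.32.
k_N/k_P = (2.97×10^5/1.07×10^9)·exp(10.32) = 2.776×10^-4 × 30222 = 8.39.
Since E_N < E_P, lowering the temperature improves selectivity toward N.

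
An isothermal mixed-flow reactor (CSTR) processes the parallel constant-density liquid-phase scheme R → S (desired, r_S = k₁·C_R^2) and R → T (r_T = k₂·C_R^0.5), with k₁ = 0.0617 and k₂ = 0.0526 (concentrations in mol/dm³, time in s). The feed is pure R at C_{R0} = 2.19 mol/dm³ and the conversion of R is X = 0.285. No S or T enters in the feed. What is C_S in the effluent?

Exit C_R = C_{R0}(1−X) = 2.19×0.715 = 1.566 mol/dm³.
In a CSTR the entire volume is at exit conditions, so r_S = 0.0617×1.566^2 = 0.1513 and r_T = 0.0526×1.566^0.5 = 0.06582.
Fraction of consumed R going to S: r_S/(r_S+r_T) = 0.6968.
C_S = 0.6968·C_{R0}·X = 0.6968×2.19×0.285 = 0.435 mol/dm³.

0.435 mol/dm³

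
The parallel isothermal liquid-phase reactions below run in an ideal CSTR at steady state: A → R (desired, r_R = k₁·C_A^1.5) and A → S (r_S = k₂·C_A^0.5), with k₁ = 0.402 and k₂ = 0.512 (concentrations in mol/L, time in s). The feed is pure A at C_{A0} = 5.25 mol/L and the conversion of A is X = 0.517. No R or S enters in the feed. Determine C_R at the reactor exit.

1.81 mol/L

Exit C_A = C_{A0}(1−X) = 5.25×0.483 = 2.536 mol/L.
A CSTR operates uniformly at the exit composition, giving r_R = 1.623 and r_S = 0.8153 (each k·C_A^n at C_A = 2.536).
Fraction of consumed A going to R: r_R/(r_R+r_S) = 0.6657.
C_R = 0.6657·C_{A0}·X = 0.6657×5.25×0.517 = 1.81 mol/L.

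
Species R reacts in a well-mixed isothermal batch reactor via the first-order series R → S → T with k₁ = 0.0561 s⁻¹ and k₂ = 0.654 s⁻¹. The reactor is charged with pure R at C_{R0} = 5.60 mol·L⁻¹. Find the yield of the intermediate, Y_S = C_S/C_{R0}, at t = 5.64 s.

0.0660

For first-order series with pure R initially, C_S(t) = k₁C_{R0}/(k₂−k₁)·(e^(−k₁t) − e^(−k₂t)).
e^(−k₁t) = e^(−0.0561×5.64) = e^(−0.3164) = 0.7288; e^(−k₂t) = e^(−3.689) = 0.02501.
C_S = 0.0561×5.60/(0.654−0.0561) × (0.7288−0.02501) = 0.5254×0.7038 = 0.3698 mol·L⁻¹.
Y_S = C_S/C_{R0} = 0.3698/5.60 = 0.0660.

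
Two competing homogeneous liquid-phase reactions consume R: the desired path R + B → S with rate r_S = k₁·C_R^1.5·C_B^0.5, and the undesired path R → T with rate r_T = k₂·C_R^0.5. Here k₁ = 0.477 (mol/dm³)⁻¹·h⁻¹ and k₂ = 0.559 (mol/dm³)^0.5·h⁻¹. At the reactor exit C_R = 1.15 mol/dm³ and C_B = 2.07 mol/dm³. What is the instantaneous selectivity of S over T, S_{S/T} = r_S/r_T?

1.41

S_{S/T} = r_S/r_T = (k₁·C_R^1.5·C_B^0.5)/(k₂·C_R^0.5) = (k₁/k₂)·C_R·C_B^0.5.
= (0.477×1.150^1.5×2.070^0.5) / (0.559×1.150^0.5) = 0.8464/0.5995 = 1.41.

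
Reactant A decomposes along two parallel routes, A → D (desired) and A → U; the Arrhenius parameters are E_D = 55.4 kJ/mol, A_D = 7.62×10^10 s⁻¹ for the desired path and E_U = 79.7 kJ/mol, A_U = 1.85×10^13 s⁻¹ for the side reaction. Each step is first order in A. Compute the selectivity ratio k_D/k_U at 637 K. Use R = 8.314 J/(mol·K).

0.405

With equal orders, S_{D/U} = k_D/k_U = (A_D/A_U)·exp[(E_U−E_D)/(RT)].
(E_U−E_D)/(RT) = (79.7−55.4)×10³/(8.314×637) = 24300/5296 = 4.588.
k_D/k_U = (7.62×10^10/1.85×10^13)·exp(4.588) = 0.004119 × 98.33 = 0.405.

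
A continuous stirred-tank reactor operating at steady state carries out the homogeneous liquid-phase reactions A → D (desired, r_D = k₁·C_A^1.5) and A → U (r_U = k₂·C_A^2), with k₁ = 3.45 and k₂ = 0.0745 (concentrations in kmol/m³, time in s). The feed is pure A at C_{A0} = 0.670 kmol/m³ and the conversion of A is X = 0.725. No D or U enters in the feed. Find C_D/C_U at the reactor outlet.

Exit C_A = C_{A0}(1−X) = 0.670×0.275 = 0.1843 kmol/m³.
In a CSTR the entire volume is at exit conditions, so r_D = 3.45×0.1843^1.5 = 0.2729 and r_U = 0.0745×0.1843^2 = 0.002529.
Overall selectivity = C_D/C_U = r_Dτ/(r_Uτ) = r_D/r_U = 108.

108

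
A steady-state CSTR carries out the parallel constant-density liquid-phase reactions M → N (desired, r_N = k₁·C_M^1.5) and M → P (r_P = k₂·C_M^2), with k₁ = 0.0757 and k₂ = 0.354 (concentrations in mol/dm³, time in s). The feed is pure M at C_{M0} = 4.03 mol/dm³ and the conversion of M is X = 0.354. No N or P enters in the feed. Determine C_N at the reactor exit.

Exit C_M = C_{M0}(1−X) = 4.03×0.646 = 2.603 mol/dm³.
In a CSTR the entire volume is at exit conditions, so r_N = 0.0757×2.603^1.5 = 0.3180 and r_P = 0.354×2.603^2 = 2.399.
Fraction of consumed M going to N: r_N/(r_N+r_P) = 0.1170.
C_N = 0.1170·C_{M0}·X = 0.1170×4.03×0.354 = 0.167 mol/dm³.

0.167 mol/dm³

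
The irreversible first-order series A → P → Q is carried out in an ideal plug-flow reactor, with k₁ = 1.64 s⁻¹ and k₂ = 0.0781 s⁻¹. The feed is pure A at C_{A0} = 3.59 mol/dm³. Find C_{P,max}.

For a first-order series the maximum intermediate yield is C_{P,max}/C_{A0} = (k₁/k₂)^[k₂/(k₂−k₁)].
= (1.64/0.0781)^(0.0781/(0.0781−1.64)) = (21.00)^(-0.05000) = 0.8588.
C_{P,max} = 0.8588×3.59 = 3.08 mol/dm³.

3.08 mol/dm³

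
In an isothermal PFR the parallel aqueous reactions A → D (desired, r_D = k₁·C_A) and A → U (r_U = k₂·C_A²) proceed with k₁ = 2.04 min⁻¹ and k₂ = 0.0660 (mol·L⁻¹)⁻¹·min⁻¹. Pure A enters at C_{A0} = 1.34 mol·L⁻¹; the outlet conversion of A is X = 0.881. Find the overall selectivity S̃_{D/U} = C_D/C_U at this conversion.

41.4

C_A = C_{A0}(1−X) = 0.1595 mol·L⁻¹.
Along a PFR/batch, dC_D/dC_A = −r_D/(r_D+r_U) = −k₁/(k₁+k₂·C_A).
Integrating from C_{A0} to C_A: C_D = (2.04/0.0660)·ln[(2.04+0.0660·1.34)/(2.04+0.0660·0.159)] = 30.91·ln(2.128/2.051) = 1.153 mol·L⁻¹.
C_U = (C_{A0}−C_A)−C_D = 0.02782 mol·L⁻¹; S̃_{D/U} = 1.153/0.02782 = 41.4.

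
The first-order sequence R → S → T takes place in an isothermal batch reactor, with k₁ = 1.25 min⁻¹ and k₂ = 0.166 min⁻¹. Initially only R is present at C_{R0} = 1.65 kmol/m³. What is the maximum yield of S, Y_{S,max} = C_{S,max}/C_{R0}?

0.734

Evaluating C_S at t_opt = ln(k₂/k₁)/(k₂−k₁) gives C_{S,max}/C_{R0} = (k₁/k₂)^[k₂/(k₂−k₁)].
= (1.25/0.166)^(0.166/(0.166−1.25)) = (7.530)^(-0.1531) = 0.7341.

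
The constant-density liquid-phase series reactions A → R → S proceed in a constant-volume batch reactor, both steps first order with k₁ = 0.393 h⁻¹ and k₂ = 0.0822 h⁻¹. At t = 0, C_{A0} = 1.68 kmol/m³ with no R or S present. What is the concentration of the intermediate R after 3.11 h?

1.02 kmol/m³

Solving the coupled first-order balances gives C_R(t) = [k₁/(k₂−k₁)]·C_{A0}·(e^(−k₁t) − e^(−k₂t)).
e^(−k₁t) = e^(−0.393×3.11) = e^(−1.222) = 0.2946; e^(−k₂t) = e^(−0.2556) = 0.7744.
C_R = 0.393×1.68/(0.0822−0.393) × (0.2946−0.7744) = (-2.124)×(-0.4798) = 1.019 kmol/m³.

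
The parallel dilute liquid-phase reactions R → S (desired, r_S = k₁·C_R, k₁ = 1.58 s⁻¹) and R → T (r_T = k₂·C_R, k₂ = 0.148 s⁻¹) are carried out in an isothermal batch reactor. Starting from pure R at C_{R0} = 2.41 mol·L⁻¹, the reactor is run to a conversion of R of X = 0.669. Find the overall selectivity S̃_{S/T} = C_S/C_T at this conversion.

C_R = C_{R0}(1−X) = 0.7977 mol·L⁻¹.
Both paths are first order in R, so the instantaneous fraction to S is constant: dC_S/d(−C_R) = k₁/(k₁+k₂) = 0.9144.
C_S = 0.9144·(C_{R0}−C_R) = 0.9144×1.612 = 1.47 mol·L⁻¹.
C_T = (C_{R0}−C_R)−C_S = 0.1381 mol·L⁻¹; S̃_{S/T} = 1.474/0.1381 = 10.7.

10.7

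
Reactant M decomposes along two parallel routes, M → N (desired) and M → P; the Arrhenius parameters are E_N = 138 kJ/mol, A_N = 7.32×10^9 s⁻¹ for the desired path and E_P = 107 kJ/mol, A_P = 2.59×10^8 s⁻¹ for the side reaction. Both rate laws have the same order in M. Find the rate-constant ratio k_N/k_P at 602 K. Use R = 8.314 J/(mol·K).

With equal orders, S_{N/P} = k_N/k_P = (A_N/A_P)·exp[(E_P−E_N)/(RT)].
(E_P−E_N)/(RT) = (107−138)×10³/(8.314×602) = -31000/5005 = -6.194.
k_N/k_P = (7.32×10^9/2.59×10^8)·exp(-6.194) = 28.26 × 0.002042 = 0.0577.

0.0577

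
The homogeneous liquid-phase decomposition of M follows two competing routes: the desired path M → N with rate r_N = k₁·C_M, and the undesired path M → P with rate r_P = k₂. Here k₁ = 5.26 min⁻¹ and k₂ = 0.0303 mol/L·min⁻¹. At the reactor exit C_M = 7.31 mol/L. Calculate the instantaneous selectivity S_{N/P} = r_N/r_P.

1269

S_{N/P} = r_N/r_P = (k₁·C_M)/(k₂) = (k₁/k₂)·C_M.
= (5.26×7.310) / (0.0303) = 38.45/0.03030 = 1269.
Since the desired path is higher order in M, keeping C_M high (PFR or concentrated feed) favours N.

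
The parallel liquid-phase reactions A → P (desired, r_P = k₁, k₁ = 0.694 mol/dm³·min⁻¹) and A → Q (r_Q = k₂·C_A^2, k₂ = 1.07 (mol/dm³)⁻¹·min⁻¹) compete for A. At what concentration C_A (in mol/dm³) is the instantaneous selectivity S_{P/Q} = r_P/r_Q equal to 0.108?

2.45 mol/dm³

S_{P/Q} = (k₁/k₂)·C_A^-2 ⇒ C_A = (S·k₂/k₁)^(-0.5).
= (0.108×1.07/0.694)^(-0.5) = (0.1665)^(-0.5) = 2.45 mol/dm³.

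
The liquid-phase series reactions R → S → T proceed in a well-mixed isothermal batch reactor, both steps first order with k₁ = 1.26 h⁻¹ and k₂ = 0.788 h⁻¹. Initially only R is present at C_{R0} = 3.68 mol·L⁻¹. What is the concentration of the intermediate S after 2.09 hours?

The intermediate concentration in a first-order A→B→C sequence is C_S = k₁C_{R0}(e^(−k₁t) − e^(−k₂t))/(k₂−k₁).
e^(−k₁t) = e^(−1.26×2.09) = e^(−2.633) = 0.07183; e^(−k₂t) = e^(−1.647) = 0.1926.
C_S = 1.26×3.68/(0.788−1.26) × (0.07183−0.1926) = (-9.824)×(-0.1208) = 1.187 mol·L⁻¹.

1.19 mol·L⁻¹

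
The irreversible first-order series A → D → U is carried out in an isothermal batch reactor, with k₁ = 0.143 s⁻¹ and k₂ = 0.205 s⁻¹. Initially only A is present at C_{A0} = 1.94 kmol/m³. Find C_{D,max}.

0.590 kmol/m³

Evaluating C_D at t_opt = ln(k₂/k₁)/(k₂−k₁) gives C_{D,max}/C_{A0} = (k₁/k₂)^[k₂/(k₂−k₁)].
= (0.143/0.205)^(0.205/(0.205−0.143)) = (0.6976)^(3.306) = 0.3040.
C_{D,max} = 0.3040×1.94 = 0.590 kmol/m³.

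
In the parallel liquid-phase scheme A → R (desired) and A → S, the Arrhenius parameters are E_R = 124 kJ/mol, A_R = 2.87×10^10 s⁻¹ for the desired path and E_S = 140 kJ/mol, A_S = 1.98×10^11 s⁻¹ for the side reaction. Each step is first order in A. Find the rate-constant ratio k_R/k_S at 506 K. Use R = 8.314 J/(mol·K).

With equal orders, S_{R/S} = k_R/k_S = (A_R/A_S)·exp[(E_S−E_R)/(RT)].
(E_S−E_R)/(RT) = (140−124)×10³/(8.314×506) = 16000/4207 = 3.803.
k_R/k_S = (2.87×10^10/1.98×10^11)·exp(3.803) = 0.1449 × 44.85 = 6.50.

6.50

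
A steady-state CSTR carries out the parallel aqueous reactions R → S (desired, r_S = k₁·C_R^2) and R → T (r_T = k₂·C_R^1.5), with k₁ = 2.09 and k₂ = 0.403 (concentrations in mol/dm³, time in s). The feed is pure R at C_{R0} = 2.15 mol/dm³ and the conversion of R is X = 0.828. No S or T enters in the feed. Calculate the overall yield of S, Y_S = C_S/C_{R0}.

Exit C_R = C_{R0}(1−X) = 2.15×0.172 = 0.3698 mol/dm³.
In a CSTR the entire volume is at exit conditions, so r_S = 2.09×0.3698^2 = 0.2858 and r_T = 0.403×0.3698^1.5 = 0.09063.
Fraction of consumed R going to S: r_S/(r_S+r_T) = 0.7593.
C_S = 0.7593·C_{R0}·X = 0.7593×2.15×0.828 = 1.35 mol/dm³; Y_S = C_S/C_{R0} = 0.629.

0.629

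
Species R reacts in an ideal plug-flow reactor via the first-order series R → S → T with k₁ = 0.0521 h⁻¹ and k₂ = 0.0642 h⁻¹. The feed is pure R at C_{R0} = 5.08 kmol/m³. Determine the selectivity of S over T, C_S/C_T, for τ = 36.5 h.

Solving the coupled first-order balances gives C_S(τ) = [k₁/(k₂−k₁)]·C_{R0}·(e^(−k₁τ) − e^(−k₂τ)).
e^(−k₁τ) = e^(−0.0521×36.5) = e^(−1.902) = 0.1493; e^(−k₂τ) = e^(−2.343) = 0.09601.
C_S = 0.0521×5.08/(0.0642−0.0521) × (0.1493−0.09601) = 21.87×0.05331 = 1.166 kmol/m³.
C_R = C_{R0}e^(−k₁τ) = 0.7586 kmol/m³, so C_T = C_{R0}−C_R−C_S = 3.155 kmol/m³; C_S/C_T = 0.370.

0.370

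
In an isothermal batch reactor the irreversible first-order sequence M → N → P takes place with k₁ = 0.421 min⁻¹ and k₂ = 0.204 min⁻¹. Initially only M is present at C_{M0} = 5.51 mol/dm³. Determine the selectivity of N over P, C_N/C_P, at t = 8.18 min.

0.457

Solving the coupled first-order balances gives C_N(t) = [k₁/(k₂−k₁)]·C_{M0}·(e^(−k₁t) − e^(−k₂t)).
e^(−k₁t) = e^(−0.421×8.18) = e^(−3.444) = 0.03194; e^(−k₂t) = e^(−1.669) = 0.1885.
C_N = 0.421×5.51/(0.204−0.421) × (0.03194−0.1885) = (-10.69)×(-0.1565) = 1.673 mol/dm³.
C_M = C_{M0}e^(−k₁t) = 0.1760 mol/dm³, so C_P = C_{M0}−C_M−C_N = 3.661 mol/dm³; C_N/C_P = 0.457.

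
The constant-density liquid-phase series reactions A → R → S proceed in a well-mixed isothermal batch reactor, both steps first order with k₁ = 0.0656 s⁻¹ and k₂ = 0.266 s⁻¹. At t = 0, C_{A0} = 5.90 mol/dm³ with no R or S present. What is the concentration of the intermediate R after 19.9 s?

For first-order series with pure A initially, C_R(t) = k₁C_{A0}/(k₂−k₁)·(e^(−k₁t) − e^(−k₂t)).
e^(−k₁t) = e^(−0.0656×19.9) = e^(−1.305) = 0.2711; e^(−k₂t) = e^(−5.293) = 0.005025.
C_R = 0.0656×5.90/(0.266−0.0656) × (0.2711−0.005025) = 1.931×0.2660 = 0.5138 mol/dm³.

0.514 mol/dm³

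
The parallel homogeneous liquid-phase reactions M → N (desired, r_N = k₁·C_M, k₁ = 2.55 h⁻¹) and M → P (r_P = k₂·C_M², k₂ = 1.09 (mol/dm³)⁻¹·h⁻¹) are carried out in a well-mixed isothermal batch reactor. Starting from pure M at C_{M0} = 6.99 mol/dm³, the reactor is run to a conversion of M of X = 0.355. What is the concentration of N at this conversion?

0.723 mol/dm³

C_M = C_{M0}(1−X) = 4.509 mol/dm³.
Along a PFR/batch, dC_N/dC_M = −r_N/(r_N+r_P) = −k₁/(k₁+k₂·C_M).
Integrating from C_{M0} to C_M: C_N = (2.55/1.09)·ln[(2.55+1.09·6.99)/(2.55+1.09·4.51)] = 2.339·ln(10.17/7.464) = 0.7234 mol/dm³.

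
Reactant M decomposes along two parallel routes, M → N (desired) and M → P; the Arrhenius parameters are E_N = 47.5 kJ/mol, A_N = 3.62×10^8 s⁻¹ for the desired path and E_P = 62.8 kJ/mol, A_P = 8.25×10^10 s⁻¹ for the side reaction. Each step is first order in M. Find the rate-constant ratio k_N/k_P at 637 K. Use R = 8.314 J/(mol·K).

0.0789

With equal orders, S_{N/P} = k_N/k_P = (A_N/A_P)·exp[(E_P−E_N)/(RT)].
(E_P−E_N)/(RT) = (62.8−47.5)×10³/(8.314×637) = 15300/5296 = 2.889.
k_N/k_P = (3.62×10^8/8.25×10^10)·exp(2.889) = 0.004388 × 17.97 = 0.0789.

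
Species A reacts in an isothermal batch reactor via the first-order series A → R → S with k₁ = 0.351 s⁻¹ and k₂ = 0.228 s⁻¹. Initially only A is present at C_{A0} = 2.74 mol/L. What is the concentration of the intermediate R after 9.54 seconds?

For first-order series with pure A initially, C_R(t) = k₁C_{A0}/(k₂−k₁)·(e^(−k₁t) − e^(−k₂t)).
e^(−k₁t) = e^(−0.351×9.54) = e^(−3.349) = 0.03514; e^(−k₂t) = e^(−2.175) = 0.1136.
C_R = 0.351×2.74/(0.228−0.351) × (0.03514−0.1136) = (-7.819)×(-0.07846) = 0.6135 mol/L.

0.613 mol/L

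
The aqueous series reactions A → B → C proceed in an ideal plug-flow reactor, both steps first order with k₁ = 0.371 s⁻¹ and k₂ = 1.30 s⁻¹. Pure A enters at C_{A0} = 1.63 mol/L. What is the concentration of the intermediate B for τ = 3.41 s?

Solving the coupled first-order balances gives C_B(τ) = [k₁/(k₂−k₁)]·C_{A0}·(e^(−k₁τ) − e^(−k₂τ)).
e^(−k₁τ) = e^(−0.371×3.41) = e^(−1.265) = 0.2822; e^(−k₂τ) = e^(−4.433) = 0.01188.
C_B = 0.371×1.63/(1.30−0.371) × (0.2822−0.01188) = 0.6509×0.2703 = 0.1760 mol/L.

0.176 mol/L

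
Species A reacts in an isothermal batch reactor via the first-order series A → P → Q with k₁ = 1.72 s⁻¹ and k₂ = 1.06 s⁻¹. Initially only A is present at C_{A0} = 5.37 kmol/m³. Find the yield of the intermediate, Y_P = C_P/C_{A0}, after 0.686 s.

0.459

Solving the coupled first-order balances gives C_P(t) = [k₁/(k₂−k₁)]·C_{A0}·(e^(−k₁t) − e^(−k₂t)).
e^(−k₁t) = e^(−1.72×0.686) = e^(−1.180) = 0.3073; e^(−k₂t) = e^(−0.7272) = 0.4833.
C_P = 1.72×5.37/(1.06−1.72) × (0.3073−0.4833) = (-13.99)×(-0.1760) = 2.463 kmol/m³.
Y_P = C_P/C_{A0} = 2.463/5.37 = 0.459.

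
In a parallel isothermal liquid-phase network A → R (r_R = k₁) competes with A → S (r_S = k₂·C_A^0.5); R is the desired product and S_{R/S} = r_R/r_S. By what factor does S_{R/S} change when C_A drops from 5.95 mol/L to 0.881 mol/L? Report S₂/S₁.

2.60

S_{R/S} = (k₁/k₂)·C_A^-0.5, so S₂/S₁ = (C_{A,2}/C_{A,1})^-0.5.
= (0.881/5.95)^(-0.5) = (0.1481)^(-0.5) = 2.60.
Selectivity toward R rises as C_A falls — low-concentration operation is favoured.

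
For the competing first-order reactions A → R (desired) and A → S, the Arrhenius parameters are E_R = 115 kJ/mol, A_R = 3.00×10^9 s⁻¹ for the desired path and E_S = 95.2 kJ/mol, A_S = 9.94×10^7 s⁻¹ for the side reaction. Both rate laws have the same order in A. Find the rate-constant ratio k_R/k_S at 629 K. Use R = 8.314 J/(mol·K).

0.685

Since both paths have the same order in A, the concentration cancels and S_{R/S} = k_R/k_S = (A_R/A_S)·exp[(E_S−E_R)/(RT)].
(E_S−E_R)/(RT) = (95.2−115)×10³/(8.314×629) = -19800/5230 = -3.786.
k_R/k_S = (3.00×10^9/9.94×10^7)·exp(-3.786) = 30.18 × 0.02268 = 0.685.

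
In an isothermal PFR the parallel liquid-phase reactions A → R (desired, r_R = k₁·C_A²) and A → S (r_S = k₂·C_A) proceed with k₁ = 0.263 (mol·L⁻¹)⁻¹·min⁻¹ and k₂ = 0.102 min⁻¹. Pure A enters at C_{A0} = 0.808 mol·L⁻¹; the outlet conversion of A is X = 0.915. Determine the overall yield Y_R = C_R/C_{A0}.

0.453

C_A = C_{A0}(1−X) = 0.06868 mol·L⁻¹.
Along a PFR/batch, dC_S/dC_A = −r_S/(r_R+r_S) = −k₂/(k₂+k₁·C_A).
Integrating from C_{A0} to C_A: C_S = (0.102/0.263)·ln[(0.102+0.263·0.808)/(0.102+0.263·0.0687)] = 0.3878·ln(0.3145/0.1201) = 0.3735 mol·L⁻¹.
Then C_R = (C_{A0}−C_A) − C_S = 0.7393 − 0.3735 = 0.3658 mol·L⁻¹.
Y_R = C_R/C_{A0} = 0.3658/0.808 = 0.453.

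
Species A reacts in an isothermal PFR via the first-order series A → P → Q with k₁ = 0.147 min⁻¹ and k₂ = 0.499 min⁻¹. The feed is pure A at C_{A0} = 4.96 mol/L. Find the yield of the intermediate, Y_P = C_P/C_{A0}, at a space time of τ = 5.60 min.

0.158

For first-order series with pure A initially, C_P(τ) = k₁C_{A0}/(k₂−k₁)·(e^(−k₁τ) − e^(−k₂τ)).
e^(−k₁τ) = e^(−0.147×5.60) = e^(−0.8232) = 0.4390; e^(−k₂τ) = e^(−2.794) = 0.06115.
C_P = 0.147×4.96/(0.499−0.147) × (0.4390−0.06115) = 2.071×0.3779 = 0.7827 mol/L.
Y_P = C_P/C_{A0} = 0.7827/4.96 = 0.158.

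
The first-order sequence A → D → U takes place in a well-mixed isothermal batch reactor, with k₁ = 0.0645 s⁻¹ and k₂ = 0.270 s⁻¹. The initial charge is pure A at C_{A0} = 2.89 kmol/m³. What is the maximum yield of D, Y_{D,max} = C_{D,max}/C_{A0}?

For a first-order series the maximum intermediate yield is C_{D,max}/C_{A0} = (k₁/k₂)^[k₂/(k₂−k₁)].
= (0.0645/0.270)^(0.270/(0.270−0.0645)) = (0.2389)^(1.314) = 0.1524.

0.152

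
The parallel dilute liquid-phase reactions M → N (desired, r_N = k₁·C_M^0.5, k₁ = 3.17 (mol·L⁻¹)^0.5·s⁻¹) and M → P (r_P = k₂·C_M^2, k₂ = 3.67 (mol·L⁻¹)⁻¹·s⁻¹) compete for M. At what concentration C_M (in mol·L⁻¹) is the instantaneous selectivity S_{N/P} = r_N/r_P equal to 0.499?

1.44 mol·L⁻¹

S_{N/P} = (k₁/k₂)·C_M^-1.5 ⇒ C_M = (S·k₂/k₁)^(1/(-1.5)).
= (0.499×3.67/3.17)^(-0.6667) = (0.5777)^(-0.6667) = 1.44 mol·L⁻¹.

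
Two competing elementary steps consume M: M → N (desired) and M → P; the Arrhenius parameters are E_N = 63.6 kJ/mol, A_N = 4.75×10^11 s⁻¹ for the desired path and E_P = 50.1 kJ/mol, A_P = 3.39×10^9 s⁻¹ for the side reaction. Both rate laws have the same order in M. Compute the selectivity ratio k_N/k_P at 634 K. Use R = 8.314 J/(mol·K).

10.8

Since both paths have the same order in M, the concentration cancels and S_{N/P} = k_N/k_P = (A_N/A_P)·exp[(E_P−E_N)/(RT)].
(E_P−E_N)/(RT) = (50.1−63.6)×10³/(8.314×634) = -13500/5271 = -2.561.
k_N/k_P = (4.75×10^11/3.39×10^9)·exp(-2.561) = 140.1 × 0.07722 = 10.8.
Since E_N > E_P, raising the temperature improves selectivity toward N.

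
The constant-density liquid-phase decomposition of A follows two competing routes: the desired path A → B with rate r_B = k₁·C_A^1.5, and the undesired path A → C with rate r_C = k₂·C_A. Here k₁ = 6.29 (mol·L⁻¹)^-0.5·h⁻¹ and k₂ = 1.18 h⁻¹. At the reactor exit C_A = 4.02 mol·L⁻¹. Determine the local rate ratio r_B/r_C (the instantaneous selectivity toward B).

10.7

S_{B/C} = r_B/r_C = (k₁·C_A^1.5)/(k₂·C_A) = (k₁/k₂)·C_A^0.5.
= (6.29×4.020^1.5) / (1.18×4.020) = 50.70/4.744 = 10.7.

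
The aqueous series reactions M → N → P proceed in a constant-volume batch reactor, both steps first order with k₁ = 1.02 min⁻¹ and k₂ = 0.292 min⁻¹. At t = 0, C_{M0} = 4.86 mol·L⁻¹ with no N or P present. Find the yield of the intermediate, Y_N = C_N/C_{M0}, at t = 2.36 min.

0.577

The intermediate concentration in a first-order A→B→C sequence is C_N = k₁C_{M0}(e^(−k₁t) − e^(−k₂t))/(k₂−k₁).
e^(−k₁t) = e^(−1.02×2.36) = e^(−2.407) = 0.09007; e^(−k₂t) = e^(−0.6891) = 0.5020.
C_N = 1.02×4.86/(0.292−1.02) × (0.09007−0.5020) = (-6.809)×(-0.4120) = 2.805 mol·L⁻¹.
Y_N = C_N/C_{M0} = 2.805/4.86 = 0.577.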